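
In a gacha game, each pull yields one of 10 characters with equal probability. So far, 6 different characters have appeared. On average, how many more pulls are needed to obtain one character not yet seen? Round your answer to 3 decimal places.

The number of pulls until the next new character is geometric with success probability 4/10, so its mean is 10/4.
E = 10/4 = 2.5000.

2.500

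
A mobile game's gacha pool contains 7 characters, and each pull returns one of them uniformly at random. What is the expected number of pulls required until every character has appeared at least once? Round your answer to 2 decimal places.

Split into phases: going from k distinct to k+1 distinct takes on average 7/(7-k) pulls.
E[T] = 7/7 + 7/6 + 7/5 + ... + 7/2 + 7/1 = 7·H_{7}.
H_{7} = 2.593, so E[T] = 18.150.

18.15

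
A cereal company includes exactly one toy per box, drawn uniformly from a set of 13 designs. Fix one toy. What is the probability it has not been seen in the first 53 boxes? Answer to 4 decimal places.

0.0144

Each box misses the fixed toy with probability (13-1)/13 = 12/13, independently.
P(still missing after 53) = (12/13)^53 = 0.01438.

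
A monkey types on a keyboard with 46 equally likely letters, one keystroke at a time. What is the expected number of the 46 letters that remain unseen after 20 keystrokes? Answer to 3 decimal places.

29.638

For each letter, P(unseen after 20) = (45/46)^20 = 0.6443.
By linearity of expectation, E[unseen] = 46·(45/46)^20 = 29.6382.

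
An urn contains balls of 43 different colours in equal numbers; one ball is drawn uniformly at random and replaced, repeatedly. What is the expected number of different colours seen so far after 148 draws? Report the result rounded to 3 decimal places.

For each colour, P(seen in 148 draws) = 1 - (42/43)^148 = 0.9693.
By linearity of expectation, E[distinct seen] = 43·(1 - (42/43)^148) = 41.6786.

41.679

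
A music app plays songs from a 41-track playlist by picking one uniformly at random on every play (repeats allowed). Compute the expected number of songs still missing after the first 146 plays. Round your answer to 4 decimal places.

1.1145

For each song, P(unseen after 146) = (40/41)^146 = 0.02718.
By linearity of expectation, E[unseen] = 41·(40/41)^146 = 1.11455.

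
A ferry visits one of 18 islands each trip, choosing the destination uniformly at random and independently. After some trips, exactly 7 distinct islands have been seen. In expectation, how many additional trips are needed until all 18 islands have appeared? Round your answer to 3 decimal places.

From k distinct to k+1 distinct takes on average 18/(18-k) trips.
Sum over k = 7,...,17: E = 18/11 + 18/10 + 18/9 + ... + 18/2 + 18/1 = 54.3578.

54.358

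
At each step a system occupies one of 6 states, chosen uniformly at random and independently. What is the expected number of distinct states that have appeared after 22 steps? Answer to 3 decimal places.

5.891

For each state, P(seen in 22 steps) = 1 - (5/6)^22 = 0.9819.
By linearity of expectation, E[distinct seen] = 6·(1 - (5/6)^22) = 5.8913.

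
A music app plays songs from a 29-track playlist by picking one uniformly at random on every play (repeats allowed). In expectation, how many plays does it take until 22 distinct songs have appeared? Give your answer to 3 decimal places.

With k distinct songs already seen, the next new one arrives after an expected 29/(29-k) plays.
Sum over k = 0,...,21: E = 29/29 + 29/28 + 29/27 + ... + 29/9 + 29/8 = 39.6951.

39.695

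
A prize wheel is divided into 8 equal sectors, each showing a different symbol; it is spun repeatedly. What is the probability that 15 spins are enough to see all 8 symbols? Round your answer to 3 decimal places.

0.248

Let A_i be the event that symbol i is missing after 15 spins. By inclusion–exclusion on the A_i,
P(all seen) = Σ_{j=0}^{8} (-1)^j C(8,j)((8-j)/8)^15
= 1.0000 - 1.0795 + 0.3742 - 0.0486 + 0.0021 - 0.0000 + 0.0000 - 0.0000 + 0.0000
= 0.2482.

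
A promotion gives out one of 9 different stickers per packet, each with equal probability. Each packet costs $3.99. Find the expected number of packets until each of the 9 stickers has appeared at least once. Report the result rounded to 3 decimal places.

25.461

After k distinct stickers have appeared, the next packet gives a new one with probability (9-k)/9, so the expected wait for the (k+1)-th is 9/(9-k).
E[T] = 9/9 + 9/8 + 9/7 + ... + 9/2 + 9/1 = 9·H_{9}.
H_{9} = 2.8290, so E[T] = 25.4607.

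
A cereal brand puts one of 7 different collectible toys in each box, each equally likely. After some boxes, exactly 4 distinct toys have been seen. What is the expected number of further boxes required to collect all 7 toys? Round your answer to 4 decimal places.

12.8333

With k distinct toys already seen, the next new one takes an expected 7/(7-k) boxes.
Sum over k = 4,...,6: E = 7/3 + 7/2 + 7/1 = 12.83333.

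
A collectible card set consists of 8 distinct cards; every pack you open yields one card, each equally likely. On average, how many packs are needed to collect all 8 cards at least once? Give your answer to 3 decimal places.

After k distinct cards have appeared, the next pack gives a new one with probability (8-k)/8, so the expected wait for the (k+1)-th is 8/(8-k).
E[T] = 8/8 + 8/7 + 8/6 + ... + 8/2 + 8/1 = 8·H_{8}.
H_{8} = 2.7179, so E[T] = 21.7429.

21.743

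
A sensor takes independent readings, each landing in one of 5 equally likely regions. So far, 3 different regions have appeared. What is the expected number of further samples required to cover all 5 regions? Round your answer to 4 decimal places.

From k distinct to k+1 distinct takes on average 5/(5-k) samples.
Sum over k = 3,...,4: E = 5/2 + 5/1 = 7.50000.

7.5000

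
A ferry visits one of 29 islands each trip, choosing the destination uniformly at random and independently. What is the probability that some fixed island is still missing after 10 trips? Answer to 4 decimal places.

On each trip the fixed island fails to appear with probability 28/29.
P(still missing after 10) = (28/29)^10 = 0.70404.

0.7040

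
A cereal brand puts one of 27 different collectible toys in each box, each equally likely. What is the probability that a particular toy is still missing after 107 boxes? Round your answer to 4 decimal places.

Each box misses the fixed toy with probability (27-1)/27 = 26/27, independently.
P(still missing after 107) = (26/27)^107 = 0.01763.

0.0176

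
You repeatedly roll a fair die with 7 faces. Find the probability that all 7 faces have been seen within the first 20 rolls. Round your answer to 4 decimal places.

Let A_i be the event that face i is missing after 20 rolls. By inclusion–exclusion on the A_i,
P(all seen) = Σ_{j=0}^{7} (-1)^j C(7,j)((7-j)/7)^20
= 1.00000 - 0.32075 + 0.02510 - 0.00048 + 0.00000 - 0.00000 + 0.00000 - 0.00000
= 0.70387.

0.7039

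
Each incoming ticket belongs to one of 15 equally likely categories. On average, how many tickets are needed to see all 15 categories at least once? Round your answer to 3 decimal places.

49.773

Split into phases: going from k distinct to k+1 distinct takes on average 15/(15-k) tickets.
E[T] = 15/15 + 15/14 + 15/13 + ... + 15/2 + 15/1 = 15·H_{15}.
H_{15} = 3.3182, so E[T] = 49.7734.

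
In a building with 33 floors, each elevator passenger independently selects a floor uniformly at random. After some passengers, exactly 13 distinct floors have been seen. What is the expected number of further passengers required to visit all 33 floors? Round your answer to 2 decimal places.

The wait to go from k to k+1 distinct floors is geometric with mean 33/(33-k).
Sum over k = 13,...,32: E = 33/20 + 33/19 + 33/18 + ... + 33/2 + 33/1 = 118.725.

118.73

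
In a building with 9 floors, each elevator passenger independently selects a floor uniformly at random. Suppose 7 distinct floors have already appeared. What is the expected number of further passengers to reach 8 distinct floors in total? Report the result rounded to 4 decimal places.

4.5000

With k distinct floors already seen, the next new one takes an expected 9/(9-k) passengers.
Only the k = 7 term is needed: E = 9/2 = 4.50000.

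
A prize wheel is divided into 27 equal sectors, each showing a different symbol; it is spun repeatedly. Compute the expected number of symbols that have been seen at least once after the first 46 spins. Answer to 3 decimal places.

For each symbol, P(seen in 46 spins) = 1 - (26/27)^46 = 0.8238.
By linearity of expectation, E[distinct seen] = 27·(1 - (26/27)^46) = 22.2422.

22.242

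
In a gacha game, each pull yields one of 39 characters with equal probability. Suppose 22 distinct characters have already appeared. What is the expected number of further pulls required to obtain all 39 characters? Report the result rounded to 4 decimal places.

134.1425

The wait to go from k to k+1 distinct characters is geometric with mean 39/(39-k).
Sum over k = 22,...,38: E = 39/17 + 39/16 + 39/15 + ... + 39/2 + 39/1 = 134.14255.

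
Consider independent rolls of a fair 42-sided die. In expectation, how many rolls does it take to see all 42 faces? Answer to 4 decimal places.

Split into phases: going from k distinct to k+1 distinct takes on average 42/(42-k) rolls.
E[T] = 42/42 + 42/41 + 42/40 + ... + 42/2 + 42/1 = 42·H_{42}.
H_{42} = 4.32674, so E[T] = 181.72320.

181.7232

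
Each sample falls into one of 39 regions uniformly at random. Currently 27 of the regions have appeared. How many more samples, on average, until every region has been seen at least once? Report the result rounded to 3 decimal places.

121.025

From k distinct to k+1 distinct takes on average 39/(39-k) samples.
Sum over k = 27,...,38: E = 39/12 + 39/11 + 39/10 + ... + 39/2 + 39/1 = 121.0252.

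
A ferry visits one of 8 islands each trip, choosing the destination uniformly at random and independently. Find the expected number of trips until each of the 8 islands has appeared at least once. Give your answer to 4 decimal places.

After k distinct islands have appeared, the next trip gives a new one with probability (8-k)/8, so the expected wait for the (k+1)-th is 8/(8-k).
E[T] = 8/8 + 8/7 + 8/6 + ... + 8/2 + 8/1 = 8·H_{8}.
H_{8} = 2.71786, so E[T] = 21.74286.

21.7429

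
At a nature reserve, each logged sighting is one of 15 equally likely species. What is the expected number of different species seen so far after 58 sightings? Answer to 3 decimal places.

For each species, P(seen in 58 sightings) = 1 - (14/15)^58 = 0.9817.
By linearity of expectation, E[distinct seen] = 15·(1 - (14/15)^58) = 14.7257.

14.726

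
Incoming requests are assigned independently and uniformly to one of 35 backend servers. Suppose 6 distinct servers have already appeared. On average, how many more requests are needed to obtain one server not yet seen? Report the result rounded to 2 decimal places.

1.21

The number of requests until the next new server is geometric with success probability 29/35, so its mean is 35/29.
E = 35/29 = 1.207.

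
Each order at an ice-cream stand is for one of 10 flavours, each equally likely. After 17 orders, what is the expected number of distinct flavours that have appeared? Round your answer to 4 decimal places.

8.3323

For each flavour, P(seen in 17 orders) = 1 - (9/10)^17 = 0.83323.
By linearity of expectation, E[distinct seen] = 10·(1 - (9/10)^17) = 8.33228.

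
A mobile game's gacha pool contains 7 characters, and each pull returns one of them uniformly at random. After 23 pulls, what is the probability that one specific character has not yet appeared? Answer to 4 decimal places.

On each pull the fixed character fails to appear with probability 6/7.
P(still missing after 23) = (6/7)^23 = 0.02886.

0.0289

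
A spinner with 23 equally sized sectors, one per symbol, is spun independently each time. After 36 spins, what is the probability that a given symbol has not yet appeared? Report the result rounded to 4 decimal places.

0.2018

On each spin the fixed symbol fails to appear with probability 22/23.
P(still missing after 36) = (22/23)^36 = 0.20184.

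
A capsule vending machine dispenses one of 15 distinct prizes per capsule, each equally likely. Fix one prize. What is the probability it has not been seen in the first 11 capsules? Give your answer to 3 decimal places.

On each capsule the fixed prize fails to appear with probability 14/15.
P(still missing after 11) = (14/15)^11 = 0.4682.

0.468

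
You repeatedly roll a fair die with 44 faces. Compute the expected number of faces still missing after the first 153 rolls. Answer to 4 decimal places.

1.3058

For each face, P(unseen after 153) = (43/44)^153 = 0.02968.
By linearity of expectation, E[unseen] = 44·(43/44)^153 = 1.30577.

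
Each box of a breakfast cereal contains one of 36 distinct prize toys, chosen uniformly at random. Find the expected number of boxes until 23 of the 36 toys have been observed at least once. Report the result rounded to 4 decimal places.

With k distinct toys already seen, the next new one arrives after an expected 36/(36-k) boxes.
Sum over k = 0,...,22: E = 36/36 + 36/35 + 36/34 + ... + 36/15 + 36/14 = 35.79932.

35.7993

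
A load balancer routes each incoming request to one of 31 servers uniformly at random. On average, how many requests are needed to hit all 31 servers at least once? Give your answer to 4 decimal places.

The wait to go from k to k+1 distinct servers is geometric with mean 31/(31-k).
E[T] = 31/31 + 31/30 + 31/29 + ... + 31/2 + 31/1 = 31·H_{31}.
H_{31} = 4.02725, so E[T] = 124.84460.

124.8446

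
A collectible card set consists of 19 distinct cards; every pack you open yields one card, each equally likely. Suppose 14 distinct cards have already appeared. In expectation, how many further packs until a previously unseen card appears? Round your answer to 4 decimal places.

The number of packs until the next new card is geometric with success probability 5/19, so its mean is 19/5.
E = 19/5 = 3.80000.

3.8000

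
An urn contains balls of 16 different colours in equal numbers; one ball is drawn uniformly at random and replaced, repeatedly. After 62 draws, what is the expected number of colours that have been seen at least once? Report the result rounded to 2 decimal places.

15.71

For each colour, P(seen in 62 draws) = 1 - (15/16)^62 = 0.982.
By linearity of expectation, E[distinct seen] = 16·(1 - (15/16)^62) = 15.707.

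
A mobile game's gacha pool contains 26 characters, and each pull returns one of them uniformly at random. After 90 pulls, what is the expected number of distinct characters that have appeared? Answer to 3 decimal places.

25.238

For each character, P(seen in 90 pulls) = 1 - (25/26)^90 = 0.9707.
By linearity of expectation, E[distinct seen] = 26·(1 - (25/26)^90) = 25.2380.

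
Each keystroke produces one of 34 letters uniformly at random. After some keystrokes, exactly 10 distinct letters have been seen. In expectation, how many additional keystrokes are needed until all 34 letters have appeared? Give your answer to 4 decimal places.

From k distinct to k+1 distinct takes on average 34/(34-k) keystrokes.
Sum over k = 10,...,33: E = 34/24 + 34/23 + 34/22 + ... + 34/2 + 34/1 = 128.38258.

128.3826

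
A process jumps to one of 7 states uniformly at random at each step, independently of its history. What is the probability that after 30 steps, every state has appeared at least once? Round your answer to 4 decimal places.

0.9322

Let A_i be the event that state i is missing after 30 steps. By inclusion–exclusion on the A_i,
P(all seen) = Σ_{j=0}^{7} (-1)^j C(7,j)((7-j)/7)^30
= 1.00000 - 0.06866 + 0.00087 - 0.00000 + 0.00000 - 0.00000 + 0.00000 - 0.00000
= 0.93221.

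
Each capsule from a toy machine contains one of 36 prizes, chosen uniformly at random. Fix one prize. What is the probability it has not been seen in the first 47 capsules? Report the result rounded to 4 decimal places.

Each capsule misses the fixed prize with probability (36-1)/36 = 35/36, independently.
P(still missing after 47) = (35/36)^47 = 0.26606.

0.2661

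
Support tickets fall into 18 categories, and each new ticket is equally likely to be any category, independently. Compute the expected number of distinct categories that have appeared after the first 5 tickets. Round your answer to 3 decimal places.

For each category, P(seen in 5 tickets) = 1 - (17/18)^5 = 0.2486.
By linearity of expectation, E[distinct seen] = 18·(1 - (17/18)^5) = 4.4745.

4.474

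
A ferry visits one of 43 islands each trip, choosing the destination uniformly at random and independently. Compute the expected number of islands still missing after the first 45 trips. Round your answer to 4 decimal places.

14.9144

For each island, P(unseen after 45) = (42/43)^45 = 0.34685.
By linearity of expectation, E[unseen] = 43·(42/43)^45 = 14.91441.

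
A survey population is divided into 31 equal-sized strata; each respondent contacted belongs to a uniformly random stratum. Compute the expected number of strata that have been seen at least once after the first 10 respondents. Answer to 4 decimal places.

For each stratum, P(seen in 10 respondents) = 1 - (30/31)^10 = 0.27956.
By linearity of expectation, E[distinct seen] = 31·(1 - (30/31)^10) = 8.66647.

8.6665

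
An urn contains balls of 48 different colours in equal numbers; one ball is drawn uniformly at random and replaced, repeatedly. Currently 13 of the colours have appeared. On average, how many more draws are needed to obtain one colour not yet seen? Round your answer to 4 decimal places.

1.3714

The number of draws until the next new colour is geometric with success probability 35/48, so its mean is 48/35.
E = 48/35 = 1.37143.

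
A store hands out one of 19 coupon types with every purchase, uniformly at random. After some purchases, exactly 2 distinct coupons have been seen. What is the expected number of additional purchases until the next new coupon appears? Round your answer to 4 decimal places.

Each purchase yields a new coupon with probability (19-2)/19 = 17/19, so the wait is geometric with mean 19/17.
E = 19/17 = 1.11765.

1.1176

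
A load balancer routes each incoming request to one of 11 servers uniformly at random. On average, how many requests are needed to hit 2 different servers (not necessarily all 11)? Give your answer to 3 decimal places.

Going from k to k+1 distinct takes a geometric number of requests with mean 11/(11-k).
Sum over k = 0,...,1: E = 11/11 + 11/10 = 2.1000.

2.100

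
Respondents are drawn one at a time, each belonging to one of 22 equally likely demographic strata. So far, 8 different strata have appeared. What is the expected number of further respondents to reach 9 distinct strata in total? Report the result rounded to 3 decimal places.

The wait to go from k to k+1 distinct strata is geometric with mean 22/(22-k).
Only the k = 8 term is needed: E = 22/14 = 1.5714.

1.571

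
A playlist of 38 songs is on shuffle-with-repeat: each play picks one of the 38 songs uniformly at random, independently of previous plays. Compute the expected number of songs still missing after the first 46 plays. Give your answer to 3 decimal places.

For each song, P(unseen after 46) = (37/38)^46 = 0.2932.
By linearity of expectation, E[unseen] = 38·(37/38)^46 = 11.1434.

11.143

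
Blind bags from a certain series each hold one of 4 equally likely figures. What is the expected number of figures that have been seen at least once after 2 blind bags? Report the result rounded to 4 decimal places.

For each figure, P(seen in 2 blind bags) = 1 - (3/4)^2 = 0.43750.
By linearity of expectation, E[distinct seen] = 4·(1 - (3/4)^2) = 1.75000.

1.7500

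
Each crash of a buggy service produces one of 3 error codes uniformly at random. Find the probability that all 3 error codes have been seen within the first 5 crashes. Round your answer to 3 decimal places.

By inclusion–exclusion over which error codes are missing,
P(all seen) = Σ_{j=0}^{3} (-1)^j C(3,j)((3-j)/3)^5
= 1.0000 - 0.3951 + 0.0123 - 0.0000
= 0.6173.

0.617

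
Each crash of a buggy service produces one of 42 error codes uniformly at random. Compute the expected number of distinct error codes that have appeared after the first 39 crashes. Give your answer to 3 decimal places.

25.590

For each error code, P(seen in 39 crashes) = 1 - (41/42)^39 = 0.6093.
By linearity of expectation, E[distinct seen] = 42·(1 - (41/42)^39) = 25.5904.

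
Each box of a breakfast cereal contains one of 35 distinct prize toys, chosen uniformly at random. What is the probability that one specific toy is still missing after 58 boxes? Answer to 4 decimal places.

0.1861

On each box the fixed toy fails to appear with probability 34/35.
P(still missing after 58) = (34/35)^58 = 0.18614.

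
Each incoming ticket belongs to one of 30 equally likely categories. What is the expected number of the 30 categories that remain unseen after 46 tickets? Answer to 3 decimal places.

6.307

For each category, P(unseen after 46) = (29/30)^46 = 0.2102.
By linearity of expectation, E[unseen] = 30·(29/30)^46 = 6.3074.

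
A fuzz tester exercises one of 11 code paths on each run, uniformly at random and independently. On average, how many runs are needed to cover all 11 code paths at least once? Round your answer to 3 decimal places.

The wait to go from k to k+1 distinct code paths is geometric with mean 11/(11-k).
E[T] = 11/11 + 11/10 + 11/9 + ... + 11/2 + 11/1 = 11·H_{11}.
H_{11} = 3.0199, so E[T] = 33.2187.

33.219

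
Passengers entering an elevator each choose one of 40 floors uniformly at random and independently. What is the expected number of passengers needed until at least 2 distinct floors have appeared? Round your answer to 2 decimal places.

Going from k to k+1 distinct takes a geometric number of passengers with mean 40/(40-k).
Sum over k = 0,...,1: E = 40/40 + 40/39 = 2.026.

2.03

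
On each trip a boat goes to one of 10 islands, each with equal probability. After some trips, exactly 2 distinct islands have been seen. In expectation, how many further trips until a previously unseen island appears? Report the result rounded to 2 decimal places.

The number of trips until the next new island is geometric with success probability 8/10, so its mean is 10/8.
E = 10/8 = 1.250.

1.25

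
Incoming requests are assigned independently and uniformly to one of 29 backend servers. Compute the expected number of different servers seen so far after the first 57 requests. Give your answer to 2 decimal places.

25.08

For each server, P(seen in 57 requests) = 1 - (28/29)^57 = 0.865.
By linearity of expectation, E[distinct seen] = 29·(1 - (28/29)^57) = 25.076.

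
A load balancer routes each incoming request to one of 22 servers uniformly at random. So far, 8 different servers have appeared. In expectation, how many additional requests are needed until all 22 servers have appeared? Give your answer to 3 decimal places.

From k distinct to k+1 distinct takes on average 22/(22-k) requests.
Sum over k = 8,...,21: E = 22/14 + 22/13 + 22/12 + ... + 22/2 + 22/1 = 71.5344.

71.534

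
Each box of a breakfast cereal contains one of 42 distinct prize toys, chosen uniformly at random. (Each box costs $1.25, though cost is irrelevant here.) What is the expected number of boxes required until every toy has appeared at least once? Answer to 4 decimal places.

Split into phases: going from k distinct to k+1 distinct takes on average 42/(42-k) boxes.
E[T] = 42/42 + 42/41 + 42/40 + ... + 42/2 + 42/1 = 42·H_{42}.
H_{42} = 4.32674, so E[T] = 181.72320.

181.7232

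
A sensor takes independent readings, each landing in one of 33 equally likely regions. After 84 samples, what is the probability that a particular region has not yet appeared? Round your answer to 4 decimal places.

Each sample misses the fixed region with probability (33-1)/33 = 32/33, independently.
P(still missing after 84) = (32/33)^84 = 0.07541.

0.0754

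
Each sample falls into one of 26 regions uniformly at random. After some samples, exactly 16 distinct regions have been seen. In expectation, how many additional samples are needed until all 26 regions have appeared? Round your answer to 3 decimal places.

76.153

With k distinct regions already seen, the next new one takes an expected 26/(26-k) samples.
Sum over k = 16,...,25: E = 26/10 + 26/9 + 26/8 + ... + 26/2 + 26/1 = 76.1532.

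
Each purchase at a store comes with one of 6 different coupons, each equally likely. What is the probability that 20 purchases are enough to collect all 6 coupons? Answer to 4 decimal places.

Let A_i be the event that coupon i is missing after 20 purchases. By inclusion–exclusion on the A_i,
P(all seen) = Σ_{j=0}^{6} (-1)^j C(6,j)((6-j)/6)^20
= 1.00000 - 0.15650 + 0.00451 - 0.00002 + 0.00000 - 0.00000 + 0.00000
= 0.84799.

0.8480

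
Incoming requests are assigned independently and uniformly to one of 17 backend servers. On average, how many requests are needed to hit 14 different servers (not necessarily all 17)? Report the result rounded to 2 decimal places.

27.31

With k distinct servers already seen, the next new one arrives after an expected 17/(17-k) requests.
Sum over k = 0,...,13: E = 17/17 + 17/16 + 17/15 + ... + 17/5 + 17/4 = 27.306.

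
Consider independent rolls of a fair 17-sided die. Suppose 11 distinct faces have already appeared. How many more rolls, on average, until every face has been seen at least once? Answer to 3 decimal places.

From k distinct to k+1 distinct takes on average 17/(17-k) rolls.
Sum over k = 11,...,16: E = 17/6 + 17/5 + 17/4 + 17/3 + 17/2 + 17/1 = 41.6500.

41.650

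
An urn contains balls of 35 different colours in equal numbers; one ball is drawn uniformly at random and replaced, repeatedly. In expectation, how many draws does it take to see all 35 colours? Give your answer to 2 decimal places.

The wait to go from k to k+1 distinct colours is geometric with mean 35/(35-k).
E[T] = 35/35 + 35/34 + 35/33 + ... + 35/2 + 35/1 = 35·H_{35}.
H_{35} = 4.147, so E[T] = 145.137.

145.14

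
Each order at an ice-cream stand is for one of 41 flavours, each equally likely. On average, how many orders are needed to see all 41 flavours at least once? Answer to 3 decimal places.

Split into phases: going from k distinct to k+1 distinct takes on average 41/(41-k) orders.
E[T] = 41/41 + 41/40 + 41/39 + ... + 41/2 + 41/1 = 41·H_{41}.
H_{41} = 4.3029, so E[T] = 176.4203.

176.420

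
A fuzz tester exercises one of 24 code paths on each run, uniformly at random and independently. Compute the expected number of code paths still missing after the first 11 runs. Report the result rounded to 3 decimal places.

For each code path, P(unseen after 11) = (23/24)^11 = 0.6262.
By linearity of expectation, E[unseen] = 24·(23/24)^11 = 15.0277.

15.028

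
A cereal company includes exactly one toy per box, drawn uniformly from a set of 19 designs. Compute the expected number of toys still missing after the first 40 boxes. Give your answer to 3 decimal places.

For each toy, P(unseen after 40) = (18/19)^40 = 0.1150.
By linearity of expectation, E[unseen] = 19·(18/19)^40 = 2.1853.

2.185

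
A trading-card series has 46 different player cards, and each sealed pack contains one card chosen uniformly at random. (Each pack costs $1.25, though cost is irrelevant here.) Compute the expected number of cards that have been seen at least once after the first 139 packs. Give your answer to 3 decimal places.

43.833

For each card, P(seen in 139 packs) = 1 - (45/46)^139 = 0.9529.
By linearity of expectation, E[distinct seen] = 46·(1 - (45/46)^139) = 43.8325.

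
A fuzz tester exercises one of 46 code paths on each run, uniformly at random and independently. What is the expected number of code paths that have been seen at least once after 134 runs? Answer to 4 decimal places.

For each code path, P(seen in 134 runs) = 1 - (45/46)^134 = 0.94741.
By linearity of expectation, E[distinct seen] = 46·(1 - (45/46)^134) = 43.58073.

43.5807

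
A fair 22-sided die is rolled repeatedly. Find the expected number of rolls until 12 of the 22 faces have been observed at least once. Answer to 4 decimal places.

Going from k to k+1 distinct takes a geometric number of rolls with mean 22/(22-k).
Sum over k = 0,...,11: E = 22/22 + 22/21 + 22/20 + ... + 22/12 + 22/11 = 16.76059.

16.7606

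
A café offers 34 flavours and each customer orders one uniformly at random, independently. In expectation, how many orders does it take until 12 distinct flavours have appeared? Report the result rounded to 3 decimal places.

Going from k to k+1 distinct takes a geometric number of orders with mean 34/(34-k).
Sum over k = 0,...,11: E = 34/34 + 34/33 + 34/32 + ... + 34/24 + 34/23 = 14.5315.

14.531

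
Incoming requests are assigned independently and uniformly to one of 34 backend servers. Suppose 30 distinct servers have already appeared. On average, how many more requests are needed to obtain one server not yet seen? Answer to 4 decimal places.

8.5000

The number of requests until the next new server is geometric with success probability 4/34, so its mean is 34/4.
E = 34/4 = 8.50000.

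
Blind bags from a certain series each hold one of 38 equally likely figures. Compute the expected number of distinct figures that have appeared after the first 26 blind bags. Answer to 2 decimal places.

19.00

For each figure, P(seen in 26 blind bags) = 1 - (37/38)^26 = 0.500.
By linearity of expectation, E[distinct seen] = 38·(1 - (37/38)^26) = 19.004.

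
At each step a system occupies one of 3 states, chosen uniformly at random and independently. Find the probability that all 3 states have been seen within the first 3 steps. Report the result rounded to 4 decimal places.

Let A_i be the event that state i is missing after 3 steps. By inclusion–exclusion on the A_i,
P(all seen) = Σ_{j=0}^{3} (-1)^j C(3,j)((3-j)/3)^3
= 1.00000 - 0.88889 + 0.11111 - 0.00000
= 0.22222.

0.2222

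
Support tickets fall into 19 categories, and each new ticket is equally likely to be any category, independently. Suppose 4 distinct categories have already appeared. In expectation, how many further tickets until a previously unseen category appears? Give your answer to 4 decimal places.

Each ticket yields a new category with probability (19-4)/19 = 15/19, so the wait is geometric with mean 19/15.
E = 19/15 = 1.26667.

1.2667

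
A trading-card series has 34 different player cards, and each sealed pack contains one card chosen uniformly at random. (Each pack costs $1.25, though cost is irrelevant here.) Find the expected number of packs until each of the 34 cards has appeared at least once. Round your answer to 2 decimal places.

The wait to go from k to k+1 distinct cards is geometric with mean 34/(34-k).
E[T] = 34/34 + 34/33 + 34/32 + ... + 34/2 + 34/1 = 34·H_{34}.
H_{34} = 4.118, so E[T] = 140.019.

140.02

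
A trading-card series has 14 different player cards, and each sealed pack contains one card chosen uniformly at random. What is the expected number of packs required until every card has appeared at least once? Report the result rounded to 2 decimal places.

45.52

Split into phases: going from k distinct to k+1 distinct takes on average 14/(14-k) packs.
E[T] = 14/14 + 14/13 + 14/12 + ... + 14/2 + 14/1 = 14·H_{14}.
H_{14} = 3.252, so E[T] = 45.522.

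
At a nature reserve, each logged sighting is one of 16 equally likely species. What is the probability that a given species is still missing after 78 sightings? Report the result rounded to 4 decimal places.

0.0065

On each sighting the fixed species fails to appear with probability 15/16.
P(still missing after 78) = (15/16)^78 = 0.00651.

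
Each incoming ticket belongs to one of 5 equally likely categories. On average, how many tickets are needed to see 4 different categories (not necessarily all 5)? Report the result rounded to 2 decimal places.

6.42

Going from k to k+1 distinct takes a geometric number of tickets with mean 5/(5-k).
Sum over k = 0,...,3: E = 5/5 + 5/4 + 5/3 + 5/2 = 6.417.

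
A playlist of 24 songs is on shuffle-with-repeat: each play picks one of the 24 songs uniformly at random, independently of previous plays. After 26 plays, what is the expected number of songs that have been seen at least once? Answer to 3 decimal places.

16.063

For each song, P(seen in 26 plays) = 1 - (23/24)^26 = 0.6693.
By linearity of expectation, E[distinct seen] = 24·(1 - (23/24)^26) = 16.0633.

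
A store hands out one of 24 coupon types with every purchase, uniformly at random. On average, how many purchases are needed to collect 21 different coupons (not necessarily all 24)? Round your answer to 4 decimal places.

Going from k to k+1 distinct takes a geometric number of purchases with mean 24/(24-k).
Sum over k = 0,...,20: E = 24/24 + 24/23 + 24/22 + ... + 24/5 + 24/4 = 46.62300.

46.6230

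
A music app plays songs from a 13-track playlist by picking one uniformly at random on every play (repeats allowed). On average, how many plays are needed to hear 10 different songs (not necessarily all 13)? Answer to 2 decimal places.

17.51

Going from k to k+1 distinct takes a geometric number of plays with mean 13/(13-k).
Sum over k = 0,...,9: E = 13/13 + 13/12 + 13/11 + ... + 13/5 + 13/4 = 17.508.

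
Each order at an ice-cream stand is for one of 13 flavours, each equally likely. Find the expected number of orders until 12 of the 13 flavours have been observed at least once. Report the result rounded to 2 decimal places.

28.34

With k distinct flavours already seen, the next new one arrives after an expected 13/(13-k) orders.
Sum over k = 0,...,11: E = 13/13 + 13/12 + 13/11 + ... + 13/3 + 13/2 = 28.342.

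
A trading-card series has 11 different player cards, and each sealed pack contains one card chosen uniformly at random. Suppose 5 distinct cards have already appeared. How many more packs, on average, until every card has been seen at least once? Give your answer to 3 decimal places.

26.950

With k distinct cards already seen, the next new one takes an expected 11/(11-k) packs.
Sum over k = 5,...,10: E = 11/6 + 11/5 + 11/4 + 11/3 + 11/2 + 11/1 = 26.9500.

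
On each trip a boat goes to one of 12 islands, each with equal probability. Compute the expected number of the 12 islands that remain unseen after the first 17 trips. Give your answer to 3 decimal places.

For each island, P(unseen after 17) = (11/12)^17 = 0.2278.
By linearity of expectation, E[unseen] = 12·(11/12)^17 = 2.7339.

2.734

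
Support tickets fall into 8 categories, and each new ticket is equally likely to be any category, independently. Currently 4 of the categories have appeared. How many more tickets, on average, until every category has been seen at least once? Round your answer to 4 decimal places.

16.6667

From k distinct to k+1 distinct takes on average 8/(8-k) tickets.
Sum over k = 4,...,7: E = 8/4 + 8/3 + 8/2 + 8/1 = 16.66667.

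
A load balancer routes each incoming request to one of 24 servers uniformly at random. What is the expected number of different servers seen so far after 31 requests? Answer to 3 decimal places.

For each server, P(seen in 31 requests) = 1 - (23/24)^31 = 0.7327.
By linearity of expectation, E[distinct seen] = 24·(1 - (23/24)^31) = 17.5846.

17.585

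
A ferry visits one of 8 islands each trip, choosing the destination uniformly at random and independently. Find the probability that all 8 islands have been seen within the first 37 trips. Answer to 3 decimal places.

0.943

Let A_i be the event that island i is missing after 37 trips. By inclusion–exclusion on the A_i,
P(all seen) = Σ_{j=0}^{8} (-1)^j C(8,j)((8-j)/8)^37
= 1.0000 - 0.0572 + 0.0007 - 0.0000 + 0.0000 - 0.0000 + 0.0000 - 0.0000 + 0.0000
= 0.9435.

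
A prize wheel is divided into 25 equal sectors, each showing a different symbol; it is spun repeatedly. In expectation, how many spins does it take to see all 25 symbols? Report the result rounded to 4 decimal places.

Split into phases: going from k distinct to k+1 distinct takes on average 25/(25-k) spins.
E[T] = 25/25 + 25/24 + 25/23 + ... + 25/2 + 25/1 = 25·H_{25}.
H_{25} = 3.81596, so E[T] = 95.39895.

95.3990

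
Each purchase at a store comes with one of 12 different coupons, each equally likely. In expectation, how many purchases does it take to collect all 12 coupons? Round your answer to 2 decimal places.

After k distinct coupons have appeared, the next purchase gives a new one with probability (12-k)/12, so the expected wait for the (k+1)-th is 12/(12-k).
E[T] = 12/12 + 12/11 + 12/10 + ... + 12/2 + 12/1 = 12·H_{12}.
H_{12} = 3.103, so E[T] = 37.239.

37.24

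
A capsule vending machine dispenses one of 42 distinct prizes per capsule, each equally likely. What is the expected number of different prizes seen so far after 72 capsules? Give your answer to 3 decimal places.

34.591

For each prize, P(seen in 72 capsules) = 1 - (41/42)^72 = 0.8236.
By linearity of expectation, E[distinct seen] = 42·(1 - (41/42)^72) = 34.5914.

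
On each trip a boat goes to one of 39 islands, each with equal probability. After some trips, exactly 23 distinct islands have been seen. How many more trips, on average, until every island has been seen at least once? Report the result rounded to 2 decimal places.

From k distinct to k+1 distinct takes on average 39/(39-k) trips.
Sum over k = 23,...,38: E = 39/16 + 39/15 + 39/14 + ... + 39/2 + 39/1 = 131.848.

131.85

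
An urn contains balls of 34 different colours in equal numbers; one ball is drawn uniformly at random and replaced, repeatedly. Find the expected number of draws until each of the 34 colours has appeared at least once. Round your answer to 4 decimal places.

Split into phases: going from k distinct to k+1 distinct takes on average 34/(34-k) draws.
E[T] = 34/34 + 34/33 + 34/32 + ... + 34/2 + 34/1 = 34·H_{34}.
H_{34} = 4.11821, so E[T] = 140.01914.

140.0191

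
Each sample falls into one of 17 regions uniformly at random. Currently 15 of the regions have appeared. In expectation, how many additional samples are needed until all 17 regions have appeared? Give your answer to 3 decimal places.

With k distinct regions already seen, the next new one takes an expected 17/(17-k) samples.
Sum over k = 15,...,16: E = 17/2 + 17/1 = 25.5000.

25.500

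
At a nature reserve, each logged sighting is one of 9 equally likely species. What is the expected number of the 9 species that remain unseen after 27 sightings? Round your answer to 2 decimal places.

For each species, P(unseen after 27) = (8/9)^27 = 0.042.
By linearity of expectation, E[unseen] = 9·(8/9)^27 = 0.374.

0.37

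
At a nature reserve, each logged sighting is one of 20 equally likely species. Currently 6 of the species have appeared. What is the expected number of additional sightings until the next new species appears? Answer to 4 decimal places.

1.4286

The number of sightings until the next new species is geometric with success probability 14/20, so its mean is 20/14.
E = 20/14 = 1.42857.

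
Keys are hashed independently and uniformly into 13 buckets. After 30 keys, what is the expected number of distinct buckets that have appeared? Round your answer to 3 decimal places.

For each bucket, P(seen in 30 keys) = 1 - (12/13)^30 = 0.9094.
By linearity of expectation, E[distinct seen] = 13·(1 - (12/13)^30) = 11.8222.

11.822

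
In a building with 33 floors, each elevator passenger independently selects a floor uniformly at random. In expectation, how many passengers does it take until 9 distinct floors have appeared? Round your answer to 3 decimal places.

With k distinct floors already seen, the next new one arrives after an expected 33/(33-k) passengers.
Sum over k = 0,...,8: E = 33/33 + 33/32 + 33/31 + ... + 33/26 + 33/25 = 10.3237.

10.324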